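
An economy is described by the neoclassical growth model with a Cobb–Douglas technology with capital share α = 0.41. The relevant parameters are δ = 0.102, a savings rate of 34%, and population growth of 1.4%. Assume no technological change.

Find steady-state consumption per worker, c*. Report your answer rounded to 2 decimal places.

c* = 1.39

Steady state requires s·f(k) = (n + δ)·k, i.e. s·k^α = (n + δ)·k.
Rearranging, k^(1−α) = s / (n + δ).
k^0.59 = 0.34 / (0.014 + 0.102) = 0.34 / 0.116 = 2.9310
k* = 2.9310^(1/0.59) ≈ 6.1880
y* = (k*)^α = 6.1880^0.41 ≈ 2.1112
c* = (1 − s)·y* = (1 − 0.34) × 2.1112 ≈ 1.3934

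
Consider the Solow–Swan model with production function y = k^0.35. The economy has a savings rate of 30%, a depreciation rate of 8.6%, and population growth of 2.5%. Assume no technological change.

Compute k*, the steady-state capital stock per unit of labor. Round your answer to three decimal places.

k* = 4.616

Steady state requires s·f(k) = (n + δ)·k, i.e. s·k^α = (n + δ)·k.
Rearranging, k^(1−α) = s / (n + δ).
k^0.65 = 0.30 / (0.025 + 0.086) = 0.30 / 0.111 = 2.7027
k* = 2.7027^(1/0.65) ≈ 4.6164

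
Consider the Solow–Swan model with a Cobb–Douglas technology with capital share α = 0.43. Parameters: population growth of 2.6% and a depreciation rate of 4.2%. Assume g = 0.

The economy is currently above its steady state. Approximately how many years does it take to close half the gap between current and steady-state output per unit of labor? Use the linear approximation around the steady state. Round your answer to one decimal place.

Near the steady state the convergence rate is λ = (1 − α)(n + δ).
λ = (1 − 0.43) × 0.068 = 0.57 × 0.068 = 0.03876
Half-life = ln 2 / λ = 0.6931 / 0.03876 ≈ 17.88 years

half-life ≈ 17.9 years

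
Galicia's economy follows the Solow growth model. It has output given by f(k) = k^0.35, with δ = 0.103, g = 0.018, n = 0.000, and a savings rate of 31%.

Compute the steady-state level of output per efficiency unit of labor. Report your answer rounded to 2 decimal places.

Steady state requires s·f(k) = (n + g + δ)·k, i.e. s·k^α = (n + g + δ)·k.
Dividing both sides by k: k^(1−α) = s / (n + g + δ).
k^0.65 = 0.31 / (0.000 + 0.018 + 0.103) = 0.31 / 0.121 = 2.5620
k* = 2.5620^(1/0.65) ≈ 4.2519
y* = (k*)^α = 4.2519^0.35 ≈ 1.6596

y* ≈ 1.66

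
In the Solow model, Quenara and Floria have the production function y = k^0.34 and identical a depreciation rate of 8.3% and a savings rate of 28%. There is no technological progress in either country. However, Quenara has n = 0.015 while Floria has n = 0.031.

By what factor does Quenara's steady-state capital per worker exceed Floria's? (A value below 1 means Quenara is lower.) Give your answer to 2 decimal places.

Steady-state k* = [s/(n + δ)]^(1/(1−α)), so the ratio is [ (s_Q/(n + δ)_Q) / (s_F/(n + δ)_F) ]^1.5152.
s_Q/(n + δ)_Q = 0.28/0.098 = 2.8571; s_F/(n + δ)_F = 0.28/0.114 = 2.4561.
Ratio = (2.8571/2.4561)^1.5152 = 1.1633^1.5152 ≈ 1.2576

ratio ≈ 1.26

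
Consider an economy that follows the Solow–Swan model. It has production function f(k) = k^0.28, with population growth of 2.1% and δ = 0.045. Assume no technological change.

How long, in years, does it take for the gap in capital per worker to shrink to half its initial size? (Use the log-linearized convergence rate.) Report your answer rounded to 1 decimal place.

Near the steady state the convergence rate is λ = (1 − α)(n + δ).
λ = (1 − 0.28) × 0.066 = 0.72 × 0.066 = 0.04752
Half-life = ln 2 / λ = 0.6931 / 0.04752 ≈ 14.59 years

half-life ≈ 14.6 years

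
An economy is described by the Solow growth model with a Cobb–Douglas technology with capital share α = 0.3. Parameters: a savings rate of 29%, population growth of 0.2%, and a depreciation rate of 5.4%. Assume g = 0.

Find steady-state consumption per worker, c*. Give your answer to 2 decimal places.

c* ≈ 1.44

In steady state, investment equals break-even investment: s·k^α = (n + δ)·k.
Rearranging, k^(1−α) = s / (n + δ).
k^0.7 = 0.29 / (0.002 + 0.054) = 0.29 / 0.056 = 5.1786
k* = 5.1786^(1/0.7) ≈ 10.4786
y* = (k*)^α = 10.4786^0.3 ≈ 2.0234
c* = (1 − s)·y* = (1 − 0.29) × 2.0234 ≈ 1.4366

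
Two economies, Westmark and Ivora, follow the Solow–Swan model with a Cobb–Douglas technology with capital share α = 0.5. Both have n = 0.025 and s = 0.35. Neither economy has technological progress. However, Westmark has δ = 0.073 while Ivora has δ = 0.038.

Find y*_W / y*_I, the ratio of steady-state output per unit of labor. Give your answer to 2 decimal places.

y*_W / y*_I ≈ 0.64

Steady-state y* = [s/(n + δ)]^(α/(1−α)), so the ratio is [ (s_W/(n + δ)_W) / (s_I/(n + δ)_I) ]^1.
s_W/(n + δ)_W = 0.35/0.098 = 3.5714; s_I/(n + δ)_I = 0.35/0.063 = 5.5556.
Ratio = (3.5714/5.5556)^1 = 0.6428^1 ≈ 0.6428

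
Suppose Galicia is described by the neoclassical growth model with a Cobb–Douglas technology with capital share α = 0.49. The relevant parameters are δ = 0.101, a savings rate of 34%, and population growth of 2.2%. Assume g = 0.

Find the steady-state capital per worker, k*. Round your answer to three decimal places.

k* = 7.342

At the steady state, Δk = 0, so s·k^α = (n + δ)·k.
Dividing both sides by k: k^(1−α) = s / (n + δ).
k^0.51 = 0.34 / (0.022 + 0.101) = 0.34 / 0.123 = 2.7642
k* = 2.7642^(1/0.51) ≈ 7.3421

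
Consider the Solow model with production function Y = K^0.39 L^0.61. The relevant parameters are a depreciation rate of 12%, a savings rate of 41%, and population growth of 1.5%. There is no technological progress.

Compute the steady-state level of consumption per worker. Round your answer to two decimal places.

Steady state requires s·f(k) = (n + δ)·k, i.e. s·k^α = (n + δ)·k.
Dividing both sides by k: k^(1−α) = s / (n + δ).
k^0.61 = 0.41 / (0.015 + 0.120) = 0.41 / 0.135 = 3.0370
k* = 3.0370^(1/0.61) ≈ 6.1786
y* = (k*)^α = 6.1786^0.39 ≈ 2.0345
c* = (1 − s)·y* = (1 − 0.41) × 2.0345 ≈ 1.2004

c* ≈ 1.20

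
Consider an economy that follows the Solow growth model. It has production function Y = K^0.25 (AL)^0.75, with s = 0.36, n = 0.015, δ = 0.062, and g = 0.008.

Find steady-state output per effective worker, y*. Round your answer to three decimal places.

y* ≈ 1.618

Steady state requires s·f(k) = (n + g + δ)·k, i.e. s·k^α = (n + g + δ)·k.
Rearranging, k^(1−α) = s / (n + g + δ).
k^0.75 = 0.36 / (0.015 + 0.008 + 0.062) = 0.36 / 0.085 = 4.2353
k* = 4.2353^(1/0.75) ≈ 6.8524
y* = (k*)^α = 6.8524^0.25 ≈ 1.6179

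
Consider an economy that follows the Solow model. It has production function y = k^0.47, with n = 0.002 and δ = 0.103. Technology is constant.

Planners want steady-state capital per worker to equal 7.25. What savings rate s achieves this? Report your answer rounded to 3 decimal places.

s ≈ 0.300

At the steady state, Δk = 0, so s·k^α = (n + δ)·k.
So s / (n + δ) = (k*)^(1−α) = 7.25^0.53 = 2.8575.
Therefore s = 2.8575 × (n + δ) = 2.8575 × 0.105 = 0.3000.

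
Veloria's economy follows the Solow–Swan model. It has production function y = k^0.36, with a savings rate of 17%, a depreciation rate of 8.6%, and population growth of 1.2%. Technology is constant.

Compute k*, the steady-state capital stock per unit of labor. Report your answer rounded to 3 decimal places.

In steady state, investment equals break-even investment: s·k^α = (n + δ)·k.
Rearranging, k^(1−α) = s / (n + δ).
k^0.64 = 0.17 / (0.012 + 0.086) = 0.17 / 0.098 = 1.7347
k* = 1.7347^(1/0.64) ≈ 2.3648

k* ≈ 2.365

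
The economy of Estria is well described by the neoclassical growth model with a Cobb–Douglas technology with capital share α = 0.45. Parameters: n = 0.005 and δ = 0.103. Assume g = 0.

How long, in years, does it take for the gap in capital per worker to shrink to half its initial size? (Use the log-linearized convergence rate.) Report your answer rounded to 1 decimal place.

Near the steady state the convergence rate is λ = (1 − α)(n + δ).
λ = (1 − 0.45) × 0.108 = 0.55 × 0.108 = 0.0594
Half-life = ln 2 / λ = 0.6931 / 0.0594 ≈ 11.67 years

t_½ ≈ 11.7 years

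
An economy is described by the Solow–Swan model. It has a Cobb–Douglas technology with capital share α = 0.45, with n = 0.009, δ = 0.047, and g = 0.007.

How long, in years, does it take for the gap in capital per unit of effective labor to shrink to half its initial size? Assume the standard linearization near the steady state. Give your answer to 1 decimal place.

about 20.0 years

Near the steady state the convergence rate is λ = (1 − α)(n + g + δ).
λ = (1 − 0.45) × 0.063 = 0.55 × 0.063 = 0.03465
Half-life = ln 2 / λ = 0.6931 / 0.03465 ≈ 20.00 years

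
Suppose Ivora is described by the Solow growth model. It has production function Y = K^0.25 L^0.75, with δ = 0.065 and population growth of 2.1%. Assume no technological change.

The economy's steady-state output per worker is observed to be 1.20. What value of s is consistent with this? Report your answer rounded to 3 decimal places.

s ≈ 0.149

Steady state requires s·f(k) = (n + δ)·k, i.e. s·k^α = (n + δ)·k.
Since y* = [s/(n + δ)]^(α/(1−α)), we have s/(n + δ) = (y*)^((1−α)/α) = 1.20^3 = 1.7280.
Therefore s = 1.7280 × (n + δ) = 1.7280 × 0.086 = 0.1486.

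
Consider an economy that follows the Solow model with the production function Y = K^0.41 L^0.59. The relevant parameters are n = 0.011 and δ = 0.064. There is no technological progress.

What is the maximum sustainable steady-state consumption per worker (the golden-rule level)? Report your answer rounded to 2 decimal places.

At the golden rule, f'(k) = n + δ, so α·k^(α−1) = n + δ and k_gold = (α/(n + δ))^(1/(1−α)).
k_gold = (0.41/0.075)^(1/0.59) = 5.4667^1.6949 ≈ 17.7980
c_gold = f(k_gold) − (n + δ)·k_gold = 3.2558 − 0.075×17.7980 ≈ 1.9210

c_gold ≈ 1.92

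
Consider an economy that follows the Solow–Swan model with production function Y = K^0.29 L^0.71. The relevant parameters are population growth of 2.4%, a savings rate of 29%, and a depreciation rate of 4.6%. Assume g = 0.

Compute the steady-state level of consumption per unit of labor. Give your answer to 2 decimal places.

In steady state, investment equals break-even investment: s·k^α = (n + δ)·k.
Rearranging, k^(1−α) = s / (n + δ).
k^0.71 = 0.29 / (0.024 + 0.046) = 0.29 / 0.070 = 4.1429
k* = 4.1429^(1/0.71) ≈ 7.4036
y* = (k*)^α = 7.4036^0.29 ≈ 1.7871
c* = (1 − s)·y* = (1 − 0.29) × 1.7871 ≈ 1.2688

c* ≈ 1.27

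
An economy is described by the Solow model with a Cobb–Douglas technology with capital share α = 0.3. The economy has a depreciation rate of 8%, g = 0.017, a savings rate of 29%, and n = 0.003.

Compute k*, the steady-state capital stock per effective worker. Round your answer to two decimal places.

k* = 4.58

At the steady state, Δk = 0, so s·k^α = (n + g + δ)·k.
Rearranging, k^(1−α) = s / (n + g + δ).
k^0.7 = 0.29 / (0.003 + 0.017 + 0.080) = 0.29 / 0.100 = 2.9000
k* = 2.9000^(1/0.7) ≈ 4.5769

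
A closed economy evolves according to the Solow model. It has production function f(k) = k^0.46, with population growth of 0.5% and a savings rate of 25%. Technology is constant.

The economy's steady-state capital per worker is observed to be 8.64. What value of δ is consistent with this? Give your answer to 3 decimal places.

Steady state requires s·f(k) = (n + δ)·k, i.e. s·k^α = (n + δ)·k.
So s / (n + δ) = (k*)^(1−α) = 8.64^0.54 = 3.2042.
Therefore n + δ = s / 3.2042 = 0.25 / 3.2042 = 0.0780, so δ = 0.0780 − 0.005 = 0.0730.

δ ≈ 0.073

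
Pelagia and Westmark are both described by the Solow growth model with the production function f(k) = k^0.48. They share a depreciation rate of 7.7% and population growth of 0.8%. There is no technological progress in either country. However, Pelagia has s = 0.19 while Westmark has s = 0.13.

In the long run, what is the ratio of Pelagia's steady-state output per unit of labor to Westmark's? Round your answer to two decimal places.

ratio ≈ 1.42

Steady-state y* = [s/(n + δ)]^(α/(1−α)), so the ratio is [ (s_P/(n + δ)_P) / (s_W/(n + δ)_W) ]^0.9231.
s_P/(n + δ)_P = 0.19/0.085 = 2.2353; s_W/(n + δ)_W = 0.13/0.085 = 1.5294.
Ratio = (2.2353/1.5294)^0.9231 = 1.4616^0.9231 ≈ 1.4196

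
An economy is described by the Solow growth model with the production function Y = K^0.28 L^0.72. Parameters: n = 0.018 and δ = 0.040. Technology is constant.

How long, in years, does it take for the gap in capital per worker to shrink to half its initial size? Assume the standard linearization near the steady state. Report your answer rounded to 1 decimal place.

Near the steady state the convergence rate is λ = (1 − α)(n + δ).
λ = (1 − 0.28) × 0.058 = 0.72 × 0.058 = 0.04176
Half-life = ln 2 / λ = 0.6931 / 0.04176 ≈ 16.60 years

half-life ≈ 16.6 years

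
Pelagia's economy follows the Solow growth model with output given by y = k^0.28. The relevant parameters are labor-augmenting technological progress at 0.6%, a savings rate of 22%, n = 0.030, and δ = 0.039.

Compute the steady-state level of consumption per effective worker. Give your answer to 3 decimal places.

At the steady state, Δk = 0, so s·k^α = (n + g + δ)·k.
Dividing both sides by k: k^(1−α) = s / (n + g + δ).
k^0.72 = 0.22 / (0.030 + 0.006 + 0.039) = 0.22 / 0.075 = 2.9333
k* = 2.9333^(1/0.72) ≈ 4.4577
y* = (k*)^α = 4.4577^0.28 ≈ 1.5197
c* = (1 − s)·y* = (1 − 0.22) × 1.5197 ≈ 1.1854

c* = 1.185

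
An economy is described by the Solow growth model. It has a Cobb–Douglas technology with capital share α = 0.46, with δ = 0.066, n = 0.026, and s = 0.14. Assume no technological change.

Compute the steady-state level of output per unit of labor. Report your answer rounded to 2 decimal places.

y* ≈ 1.43

At the steady state, Δk = 0, so s·k^α = (n + δ)·k.
Rearranging, k^(1−α) = s / (n + δ).
k^0.54 = 0.14 / (0.026 + 0.066) = 0.14 / 0.092 = 1.5217
k* = 1.5217^(1/0.54) ≈ 2.1759
y* = (k*)^α = 2.1759^0.46 ≈ 1.4299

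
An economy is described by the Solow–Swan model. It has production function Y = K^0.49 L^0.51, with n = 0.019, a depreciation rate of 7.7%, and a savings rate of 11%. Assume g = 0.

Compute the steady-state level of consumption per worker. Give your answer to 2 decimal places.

c* = 1.01

In steady state, investment equals break-even investment: s·k^α = (n + δ)·k.
Rearranging, k^(1−α) = s / (n + δ).
k^0.51 = 0.11 / (0.019 + 0.077) = 0.11 / 0.096 = 1.1458
k* = 1.1458^(1/0.51) ≈ 1.3059
y* = (k*)^α = 1.3059^0.49 ≈ 1.1397
c* = (1 − s)·y* = (1 − 0.11) × 1.1397 ≈ 1.0143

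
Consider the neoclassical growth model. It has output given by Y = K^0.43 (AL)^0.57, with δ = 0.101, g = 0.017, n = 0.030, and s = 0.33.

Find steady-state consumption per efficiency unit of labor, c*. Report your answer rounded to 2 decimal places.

Steady state requires s·f(k) = (n + g + δ)·k, i.e. s·k^α = (n + g + δ)·k.
Dividing both sides by k: k^(1−α) = s / (n + g + δ).
k^0.57 = 0.33 / (0.030 + 0.017 + 0.101) = 0.33 / 0.148 = 2.2297
k* = 2.2297^(1/0.57) ≈ 4.0828
y* = (k*)^α = 4.0828^0.43 ≈ 1.8311
c* = (1 − s)·y* = (1 − 0.33) × 1.8311 ≈ 1.2268

c* = 1.23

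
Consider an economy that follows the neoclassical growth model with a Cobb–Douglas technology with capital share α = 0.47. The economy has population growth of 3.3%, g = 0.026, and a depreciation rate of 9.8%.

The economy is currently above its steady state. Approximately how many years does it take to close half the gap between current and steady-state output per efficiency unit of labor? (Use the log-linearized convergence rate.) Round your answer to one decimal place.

about 8.3 years

Near the steady state the convergence rate is λ = (1 − α)(n + g + δ).
λ = (1 − 0.47) × 0.157 = 0.53 × 0.157 = 0.08321
Half-life = ln 2 / λ = 0.6931 / 0.08321 ≈ 8.33 years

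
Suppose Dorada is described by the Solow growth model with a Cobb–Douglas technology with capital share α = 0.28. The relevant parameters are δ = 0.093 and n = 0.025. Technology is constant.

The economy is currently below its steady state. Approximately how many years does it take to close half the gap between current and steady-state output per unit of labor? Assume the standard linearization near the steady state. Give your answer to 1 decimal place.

Near the steady state the convergence rate is λ = (1 − α)(n + δ).
λ = (1 − 0.28) × 0.118 = 0.72 × 0.118 = 0.08496
Half-life = ln 2 / λ = 0.6931 / 0.08496 ≈ 8.16 years

about 8.2 years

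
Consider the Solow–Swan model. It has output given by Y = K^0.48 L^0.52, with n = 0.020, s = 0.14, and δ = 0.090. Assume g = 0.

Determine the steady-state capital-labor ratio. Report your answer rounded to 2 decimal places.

In steady state, investment equals break-even investment: s·k^α = (n + δ)·k.
Dividing both sides by k: k^(1−α) = s / (n + δ).
k^0.52 = 0.14 / (0.020 + 0.090) = 0.14 / 0.110 = 1.2727
k* = 1.2727^(1/0.52) ≈ 1.5900

k* ≈ 1.59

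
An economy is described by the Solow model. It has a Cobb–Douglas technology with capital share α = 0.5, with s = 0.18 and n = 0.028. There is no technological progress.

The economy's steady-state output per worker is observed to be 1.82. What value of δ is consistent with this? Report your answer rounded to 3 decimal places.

δ ≈ 0.071

In steady state, investment equals break-even investment: s·k^α = (n + δ)·k.
Since y* = [s/(n + δ)]^(α/(1−α)), we have s/(n + δ) = (y*)^((1−α)/α) = 1.82^1 = 1.8200.
Therefore n + δ = s / 1.8200 = 0.18 / 1.8200 = 0.0989, so δ = 0.0989 − 0.028 = 0.0709.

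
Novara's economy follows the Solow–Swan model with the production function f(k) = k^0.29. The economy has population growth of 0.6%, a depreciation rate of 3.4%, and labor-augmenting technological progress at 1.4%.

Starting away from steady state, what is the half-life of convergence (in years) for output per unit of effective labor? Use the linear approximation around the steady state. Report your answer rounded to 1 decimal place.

Near the steady state the convergence rate is λ = (1 − α)(n + g + δ).
λ = (1 − 0.29) × 0.054 = 0.71 × 0.054 = 0.03834
Half-life = ln 2 / λ = 0.6931 / 0.03834 ≈ 18.08 years

half-life ≈ 18.1 years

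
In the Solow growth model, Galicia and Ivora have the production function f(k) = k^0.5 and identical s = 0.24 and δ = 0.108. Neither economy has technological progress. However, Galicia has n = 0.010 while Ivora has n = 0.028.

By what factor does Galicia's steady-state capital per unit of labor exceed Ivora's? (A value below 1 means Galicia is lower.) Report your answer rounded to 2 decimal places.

Steady-state k* = [s/(n + δ)]^(1/(1−α)), so the ratio is [ (s_G/(n + δ)_G) / (s_I/(n + δ)_I) ]^2.
s_G/(n + δ)_G = 0.24/0.118 = 2.0339; s_I/(n + δ)_I = 0.24/0.136 = 1.7647.
Ratio = (2.0339/1.7647)^2 = 1.1525^2 ≈ 1.3283

ratio ≈ 1.33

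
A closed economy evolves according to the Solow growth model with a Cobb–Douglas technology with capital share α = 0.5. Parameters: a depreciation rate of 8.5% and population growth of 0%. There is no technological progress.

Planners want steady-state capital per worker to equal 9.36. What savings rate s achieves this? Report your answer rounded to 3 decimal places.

Steady state requires s·f(k) = (n + δ)·k, i.e. s·k^α = (n + δ)·k.
So s / (n + δ) = (k*)^(1−α) = 9.36^0.5 = 3.0594.
Therefore s = 3.0594 × (n + δ) = 3.0594 × 0.085 = 0.2600.

s ≈ 0.260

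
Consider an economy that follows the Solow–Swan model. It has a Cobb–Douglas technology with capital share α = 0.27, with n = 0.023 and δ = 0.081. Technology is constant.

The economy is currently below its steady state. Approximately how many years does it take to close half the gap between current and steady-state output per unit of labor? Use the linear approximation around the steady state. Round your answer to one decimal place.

Near the steady state the convergence rate is λ = (1 − α)(n + δ).
λ = (1 − 0.27) × 0.104 = 0.73 × 0.104 = 0.07592
Half-life = ln 2 / λ = 0.6931 / 0.07592 ≈ 9.13 years

about 9.1 years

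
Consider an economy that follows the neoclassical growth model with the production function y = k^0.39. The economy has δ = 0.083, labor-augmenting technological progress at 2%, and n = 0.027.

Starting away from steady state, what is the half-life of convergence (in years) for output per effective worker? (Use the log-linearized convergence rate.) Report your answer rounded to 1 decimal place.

t_½ ≈ 8.7 years

Near the steady state the convergence rate is λ = (1 − α)(n + g + δ).
λ = (1 − 0.39) × 0.130 = 0.61 × 0.130 = 0.0793
Half-life = ln 2 / λ = 0.6931 / 0.0793 ≈ 8.74 years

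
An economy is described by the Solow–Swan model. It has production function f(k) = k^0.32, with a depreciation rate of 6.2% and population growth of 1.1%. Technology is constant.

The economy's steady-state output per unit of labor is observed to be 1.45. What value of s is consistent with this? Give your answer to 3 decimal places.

s ≈ 0.161

At the steady state, Δk = 0, so s·k^α = (n + δ)·k.
Since y* = [s/(n + δ)]^(α/(1−α)), we have s/(n + δ) = (y*)^((1−α)/α) = 1.45^2.125 = 2.2025.
Therefore s = 2.2025 × (n + δ) = 2.2025 × 0.073 = 0.1608.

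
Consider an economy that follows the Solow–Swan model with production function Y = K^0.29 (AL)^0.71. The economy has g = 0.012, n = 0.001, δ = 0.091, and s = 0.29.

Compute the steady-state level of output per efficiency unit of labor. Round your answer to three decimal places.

In steady state, investment equals break-even investment: s·k^α = (n + g + δ)·k.
Rearranging, k^(1−α) = s / (n + g + δ).
k^0.71 = 0.29 / (0.001 + 0.012 + 0.091) = 0.29 / 0.104 = 2.7885
k* = 2.7885^(1/0.71) ≈ 4.2392
y* = (k*)^α = 4.2392^0.29 ≈ 1.5202

y* ≈ 1.520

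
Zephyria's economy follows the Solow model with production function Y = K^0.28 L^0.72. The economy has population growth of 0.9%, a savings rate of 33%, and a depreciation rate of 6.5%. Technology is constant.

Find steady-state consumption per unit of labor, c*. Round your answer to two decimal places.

c* = 1.20

In steady state, investment equals break-even investment: s·k^α = (n + δ)·k.
Rearranging, k^(1−α) = s / (n + δ).
k^0.72 = 0.33 / (0.009 + 0.065) = 0.33 / 0.074 = 4.4595
k* = 4.4595^(1/0.72) ≈ 7.9760
y* = (k*)^α = 7.9760^0.28 ≈ 1.7885
c* = (1 − s)·y* = (1 − 0.33) × 1.7885 ≈ 1.1983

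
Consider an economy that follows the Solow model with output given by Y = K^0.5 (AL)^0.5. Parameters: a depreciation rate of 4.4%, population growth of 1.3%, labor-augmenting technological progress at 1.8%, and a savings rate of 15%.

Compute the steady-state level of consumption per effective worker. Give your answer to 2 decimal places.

c* ≈ 1.70

At the steady state, Δk = 0, so s·k^α = (n + g + δ)·k.
Rearranging, k^(1−α) = s / (n + g + δ).
k^0.5 = 0.15 / (0.013 + 0.018 + 0.044) = 0.15 / 0.075 = 2.0000
k* = 2.0000^(1/0.5) ≈ 4.0000
y* = (k*)^α = 4.0000^0.5 ≈ 2.0000
c* = (1 − s)·y* = (1 − 0.15) × 2.0000 ≈ 1.7000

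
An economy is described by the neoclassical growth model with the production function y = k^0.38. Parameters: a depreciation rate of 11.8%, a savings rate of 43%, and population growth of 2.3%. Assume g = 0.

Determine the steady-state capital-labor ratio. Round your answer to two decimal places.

k* = 6.04

Steady state requires s·f(k) = (n + δ)·k, i.e. s·k^α = (n + δ)·k.
Rearranging, k^(1−α) = s / (n + δ).
k^0.62 = 0.43 / (0.023 + 0.118) = 0.43 / 0.141 = 3.0496
k* = 3.0496^(1/0.62) ≈ 6.0400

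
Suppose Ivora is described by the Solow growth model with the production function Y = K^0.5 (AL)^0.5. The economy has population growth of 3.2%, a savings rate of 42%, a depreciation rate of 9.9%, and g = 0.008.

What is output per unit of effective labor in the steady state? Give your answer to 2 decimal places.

At the steady state, Δk = 0, so s·k^α = (n + g + δ)·k.
Rearranging, k^(1−α) = s / (n + g + δ).
k^0.5 = 0.42 / (0.032 + 0.008 + 0.099) = 0.42 / 0.139 = 3.0216
k* = 3.0216^(1/0.5) ≈ 9.1301
y* = (k*)^α = 9.1301^0.5 ≈ 3.0216

y* = 3.02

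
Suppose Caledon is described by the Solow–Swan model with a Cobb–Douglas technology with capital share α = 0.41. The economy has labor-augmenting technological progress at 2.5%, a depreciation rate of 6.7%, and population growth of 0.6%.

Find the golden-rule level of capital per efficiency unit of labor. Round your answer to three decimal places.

The golden rule sets f'(k) = n + g + δ, i.e. α·k^(α−1) = n + g + δ.
So k^(1−α) = α / (n + g + δ) = 0.41 / 0.098 = 4.1837.
k_gold = 4.1837^(1/0.59) ≈ 11.3108

k_gold ≈ 11.311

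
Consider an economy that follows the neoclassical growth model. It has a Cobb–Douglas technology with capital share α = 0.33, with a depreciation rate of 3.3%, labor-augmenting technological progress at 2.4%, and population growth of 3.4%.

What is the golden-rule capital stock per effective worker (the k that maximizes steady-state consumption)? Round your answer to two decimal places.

The golden rule sets f'(k) = n + g + δ, i.e. α·k^(α−1) = n + g + δ.
So k^(1−α) = α / (n + g + δ) = 0.33 / 0.091 = 3.6264.
k_gold = 3.6264^(1/0.67) ≈ 6.8397

k_gold ≈ 6.84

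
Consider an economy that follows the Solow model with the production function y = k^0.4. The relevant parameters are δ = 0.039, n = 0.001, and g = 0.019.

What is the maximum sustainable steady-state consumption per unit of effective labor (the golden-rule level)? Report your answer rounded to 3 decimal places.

c_gold ≈ 2.149

At the golden rule, f'(k) = n + g + δ, so α·k^(α−1) = n + g + δ and k_gold = (α/(n + g + δ))^(1/(1−α)).
k_gold = (0.4/0.059)^(1/0.6) = 6.7797^1.6667 ≈ 24.2873
c_gold = f(k_gold) − (n + g + δ)·k_gold = 3.5822 − 0.059×24.2873 ≈ 2.1492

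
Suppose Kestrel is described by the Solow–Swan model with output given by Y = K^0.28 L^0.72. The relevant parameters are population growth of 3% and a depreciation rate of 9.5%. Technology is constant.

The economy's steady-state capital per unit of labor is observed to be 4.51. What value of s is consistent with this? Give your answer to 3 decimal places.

In steady state, investment equals break-even investment: s·k^α = (n + δ)·k.
So s / (n + δ) = (k*)^(1−α) = 4.51^0.72 = 2.9581.
Therefore s = 2.9581 × (n + δ) = 2.9581 × 0.125 = 0.3698.

s ≈ 0.370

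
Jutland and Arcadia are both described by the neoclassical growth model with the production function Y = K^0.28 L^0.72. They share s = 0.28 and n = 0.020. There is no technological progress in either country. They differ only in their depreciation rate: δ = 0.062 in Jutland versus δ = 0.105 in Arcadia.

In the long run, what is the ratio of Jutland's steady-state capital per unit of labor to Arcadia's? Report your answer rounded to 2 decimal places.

ratio ≈ 1.80

Steady-state k* = [s/(n + δ)]^(1/(1−α)), so the ratio is [ (s_J/(n + δ)_J) / (s_A/(n + δ)_A) ]^1.3889.
s_J/(n + δ)_J = 0.28/0.082 = 3.4146; s_A/(n + δ)_A = 0.28/0.125 = 2.2400.
Ratio = (3.4146/2.2400)^1.3889 = 1.5244^1.3889 ≈ 1.7960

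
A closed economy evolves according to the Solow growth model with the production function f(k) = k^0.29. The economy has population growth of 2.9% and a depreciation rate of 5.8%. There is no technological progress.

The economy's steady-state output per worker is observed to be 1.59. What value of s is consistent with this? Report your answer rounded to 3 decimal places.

At the steady state, Δk = 0, so s·k^α = (n + δ)·k.
Since y* = [s/(n + δ)]^(α/(1−α)), we have s/(n + δ) = (y*)^((1−α)/α) = 1.59^2.4483 = 3.1123.
Therefore s = 3.1123 × (n + δ) = 3.1123 × 0.087 = 0.2708.

s ≈ 0.271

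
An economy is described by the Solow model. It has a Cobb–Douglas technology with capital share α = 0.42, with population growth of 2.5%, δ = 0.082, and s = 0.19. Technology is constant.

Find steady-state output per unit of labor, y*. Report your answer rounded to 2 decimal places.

y* ≈ 1.52

Steady state requires s·f(k) = (n + δ)·k, i.e. s·k^α = (n + δ)·k.
Dividing both sides by k: k^(1−α) = s / (n + δ).
k^0.58 = 0.19 / (0.025 + 0.082) = 0.19 / 0.107 = 1.7757
k* = 1.7757^(1/0.58) ≈ 2.6912
y* = (k*)^α = 2.6912^0.42 ≈ 1.5156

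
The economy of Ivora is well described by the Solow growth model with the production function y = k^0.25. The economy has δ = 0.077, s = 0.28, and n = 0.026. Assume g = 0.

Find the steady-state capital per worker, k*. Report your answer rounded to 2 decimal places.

At the steady state, Δk = 0, so s·k^α = (n + δ)·k.
Rearranging, k^(1−α) = s / (n + δ).
k^0.75 = 0.28 / (0.026 + 0.077) = 0.28 / 0.103 = 2.7184
k* = 2.7184^(1/0.75) ≈ 3.7939

k* = 3.79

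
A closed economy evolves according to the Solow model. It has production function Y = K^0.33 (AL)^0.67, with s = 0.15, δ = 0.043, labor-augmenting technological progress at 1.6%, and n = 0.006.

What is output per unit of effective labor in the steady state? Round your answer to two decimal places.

y* = 1.51

Steady state requires s·f(k) = (n + g + δ)·k, i.e. s·k^α = (n + g + δ)·k.
Dividing both sides by k: k^(1−α) = s / (n + g + δ).
k^0.67 = 0.15 / (0.006 + 0.016 + 0.043) = 0.15 / 0.065 = 2.3077
k* = 2.3077^(1/0.67) ≈ 3.4838
y* = (k*)^α = 3.4838^0.33 ≈ 1.5097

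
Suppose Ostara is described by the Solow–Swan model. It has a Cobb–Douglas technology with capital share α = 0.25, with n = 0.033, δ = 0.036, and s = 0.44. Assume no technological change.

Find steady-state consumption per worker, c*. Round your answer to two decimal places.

In steady state, investment equals break-even investment: s·k^α = (n + δ)·k.
Rearranging, k^(1−α) = s / (n + δ).
k^0.75 = 0.44 / (0.033 + 0.036) = 0.44 / 0.069 = 6.3768
k* = 6.3768^(1/0.75) ≈ 11.8251
y* = (k*)^α = 11.8251^0.25 ≈ 1.8544
c* = (1 − s)·y* = (1 − 0.44) × 1.8544 ≈ 1.0385

c* ≈ 1.04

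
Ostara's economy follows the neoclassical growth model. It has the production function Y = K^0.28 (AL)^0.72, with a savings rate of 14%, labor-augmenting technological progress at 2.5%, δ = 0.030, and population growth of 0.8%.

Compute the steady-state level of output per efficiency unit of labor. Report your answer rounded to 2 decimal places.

At the steady state, Δk = 0, so s·k^α = (n + g + δ)·k.
Dividing both sides by k: k^(1−α) = s / (n + g + δ).
k^0.72 = 0.14 / (0.008 + 0.025 + 0.030) = 0.14 / 0.063 = 2.2222
k* = 2.2222^(1/0.72) ≈ 3.0314
y* = (k*)^α = 3.0314^0.28 ≈ 1.3641

y* ≈ 1.36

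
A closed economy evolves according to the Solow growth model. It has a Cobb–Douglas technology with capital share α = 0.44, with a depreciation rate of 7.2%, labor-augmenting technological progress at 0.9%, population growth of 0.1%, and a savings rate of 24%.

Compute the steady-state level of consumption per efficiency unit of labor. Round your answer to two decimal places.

Steady state requires s·f(k) = (n + g + δ)·k, i.e. s·k^α = (n + g + δ)·k.
Dividing both sides by k: k^(1−α) = s / (n + g + δ).
k^0.56 = 0.24 / (0.001 + 0.009 + 0.072) = 0.24 / 0.082 = 2.9268
k* = 2.9268^(1/0.56) ≈ 6.8053
y* = (k*)^α = 6.8053^0.44 ≈ 2.3252
c* = (1 − s)·y* = (1 − 0.24) × 2.3252 ≈ 1.7672

c* ≈ 1.77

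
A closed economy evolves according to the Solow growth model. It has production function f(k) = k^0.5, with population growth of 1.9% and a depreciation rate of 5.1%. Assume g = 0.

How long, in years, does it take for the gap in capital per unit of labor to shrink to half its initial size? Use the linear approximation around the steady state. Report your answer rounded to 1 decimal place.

half-life ≈ 19.8 years

Near the steady state the convergence rate is λ = (1 − α)(n + δ).
λ = (1 − 0.5) × 0.070 = 0.5 × 0.070 = 0.0350
Half-life = ln 2 / λ = 0.6931 / 0.0350 ≈ 19.80 years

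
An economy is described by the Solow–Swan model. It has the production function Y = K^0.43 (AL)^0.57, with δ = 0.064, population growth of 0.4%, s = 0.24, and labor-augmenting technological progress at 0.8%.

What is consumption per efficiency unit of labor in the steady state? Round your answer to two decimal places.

Steady state requires s·f(k) = (n + g + δ)·k, i.e. s·k^α = (n + g + δ)·k.
Dividing both sides by k: k^(1−α) = s / (n + g + δ).
k^0.57 = 0.24 / (0.004 + 0.008 + 0.064) = 0.24 / 0.076 = 3.1579
k* = 3.1579^(1/0.57) ≈ 7.5186
y* = (k*)^α = 7.5186^0.43 ≈ 2.3809
c* = (1 − s)·y* = (1 − 0.24) × 2.3809 ≈ 1.8095

c* ≈ 1.81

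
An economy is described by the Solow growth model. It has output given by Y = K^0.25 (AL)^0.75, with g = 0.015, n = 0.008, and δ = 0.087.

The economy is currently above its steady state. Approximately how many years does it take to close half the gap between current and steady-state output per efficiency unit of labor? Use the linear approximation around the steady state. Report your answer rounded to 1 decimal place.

half-life ≈ 8.4 years

Near the steady state the convergence rate is λ = (1 − α)(n + g + δ).
λ = (1 − 0.25) × 0.110 = 0.75 × 0.110 = 0.0825
Half-life = ln 2 / λ = 0.6931 / 0.0825 ≈ 8.40 years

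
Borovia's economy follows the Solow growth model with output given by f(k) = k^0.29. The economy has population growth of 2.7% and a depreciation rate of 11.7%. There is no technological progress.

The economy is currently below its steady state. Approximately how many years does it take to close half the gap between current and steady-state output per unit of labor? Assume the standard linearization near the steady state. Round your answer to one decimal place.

t_½ ≈ 6.8 years

Near the steady state the convergence rate is λ = (1 − α)(n + δ).
λ = (1 − 0.29) × 0.144 = 0.71 × 0.144 = 0.10224
Half-life = ln 2 / λ = 0.6931 / 0.10224 ≈ 6.78 years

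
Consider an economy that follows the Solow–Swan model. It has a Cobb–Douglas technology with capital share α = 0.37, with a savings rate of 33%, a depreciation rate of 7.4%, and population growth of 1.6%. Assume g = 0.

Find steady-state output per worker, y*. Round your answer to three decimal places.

y* ≈ 2.145

In steady state, investment equals break-even investment: s·k^α = (n + δ)·k.
Dividing both sides by k: k^(1−α) = s / (n + δ).
k^0.63 = 0.33 / (0.016 + 0.074) = 0.33 / 0.090 = 3.6667
k* = 3.6667^(1/0.63) ≈ 7.8646
y* = (k*)^α = 7.8646^0.37 ≈ 2.1449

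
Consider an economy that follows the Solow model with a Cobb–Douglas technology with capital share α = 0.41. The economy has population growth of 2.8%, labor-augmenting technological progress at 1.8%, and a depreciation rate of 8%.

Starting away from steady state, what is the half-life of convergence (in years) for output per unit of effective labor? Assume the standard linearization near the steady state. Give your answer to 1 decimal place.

Near the steady state the convergence rate is λ = (1 − α)(n + g + δ).
λ = (1 − 0.41) × 0.126 = 0.59 × 0.126 = 0.07434
Half-life = ln 2 / λ = 0.6931 / 0.07434 ≈ 9.32 years

t_½ ≈ 9.3 years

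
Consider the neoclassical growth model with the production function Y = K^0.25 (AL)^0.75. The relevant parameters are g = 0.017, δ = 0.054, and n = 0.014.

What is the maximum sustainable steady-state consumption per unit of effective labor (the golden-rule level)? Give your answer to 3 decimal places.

At the golden rule, f'(k) = n + g + δ, so α·k^(α−1) = n + g + δ and k_gold = (α/(n + g + δ))^(1/(1−α)).
k_gold = (0.25/0.085)^(1/0.75) = 2.9412^1.3333 ≈ 4.2139
c_gold = f(k_gold) − (n + g + δ)·k_gold = 1.4328 − 0.085×4.2139 ≈ 1.0746

c_gold ≈ 1.075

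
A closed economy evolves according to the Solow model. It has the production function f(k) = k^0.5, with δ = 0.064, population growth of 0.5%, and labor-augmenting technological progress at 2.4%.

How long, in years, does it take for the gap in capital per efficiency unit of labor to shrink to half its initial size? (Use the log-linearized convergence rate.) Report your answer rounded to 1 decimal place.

t_½ ≈ 14.9 years

Near the steady state the convergence rate is λ = (1 − α)(n + g + δ).
λ = (1 − 0.5) × 0.093 = 0.5 × 0.093 = 0.0465
Half-life = ln 2 / λ = 0.6931 / 0.0465 ≈ 14.91 years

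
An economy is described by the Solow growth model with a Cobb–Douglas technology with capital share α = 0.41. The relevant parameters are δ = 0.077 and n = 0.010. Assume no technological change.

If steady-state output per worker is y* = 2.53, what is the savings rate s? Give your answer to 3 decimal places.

s ≈ 0.331

Steady state requires s·f(k) = (n + δ)·k, i.e. s·k^α = (n + δ)·k.
Since y* = [s/(n + δ)]^(α/(1−α)), we have s/(n + δ) = (y*)^((1−α)/α) = 2.53^1.439 = 3.8027.
Therefore s = 3.8027 × (n + δ) = 3.8027 × 0.087 = 0.3308.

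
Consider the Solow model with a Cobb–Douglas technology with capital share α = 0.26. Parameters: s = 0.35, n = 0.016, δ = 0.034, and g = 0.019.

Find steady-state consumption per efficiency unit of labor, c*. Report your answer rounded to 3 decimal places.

c* = 1.150

Steady state requires s·f(k) = (n + g + δ)·k, i.e. s·k^α = (n + g + δ)·k.
Dividing both sides by k: k^(1−α) = s / (n + g + δ).
k^0.74 = 0.35 / (0.016 + 0.019 + 0.034) = 0.35 / 0.069 = 5.0725
k* = 5.0725^(1/0.74) ≈ 8.9743
y* = (k*)^α = 8.9743^0.26 ≈ 1.7692
c* = (1 − s)·y* = (1 − 0.35) × 1.7692 ≈ 1.1500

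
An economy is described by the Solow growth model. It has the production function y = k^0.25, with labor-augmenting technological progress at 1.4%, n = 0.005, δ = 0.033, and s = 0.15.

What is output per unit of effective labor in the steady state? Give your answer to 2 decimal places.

y* = 1.42

At the steady state, Δk = 0, so s·k^α = (n + g + δ)·k.
Rearranging, k^(1−α) = s / (n + g + δ).
k^0.75 = 0.15 / (0.005 + 0.014 + 0.033) = 0.15 / 0.052 = 2.8846
k* = 2.8846^(1/0.75) ≈ 4.1063
y* = (k*)^α = 4.1063^0.25 ≈ 1.4235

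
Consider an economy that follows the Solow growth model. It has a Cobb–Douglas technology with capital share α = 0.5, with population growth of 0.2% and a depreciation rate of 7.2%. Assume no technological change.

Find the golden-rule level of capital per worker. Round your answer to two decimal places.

k_gold ≈ 45.65

The golden rule sets f'(k) = n + δ, i.e. α·k^(α−1) = n + δ.
So k^(1−α) = α / (n + δ) = 0.5 / 0.074 = 6.7568.
k_gold = 6.7568^(1/0.5) ≈ 45.6543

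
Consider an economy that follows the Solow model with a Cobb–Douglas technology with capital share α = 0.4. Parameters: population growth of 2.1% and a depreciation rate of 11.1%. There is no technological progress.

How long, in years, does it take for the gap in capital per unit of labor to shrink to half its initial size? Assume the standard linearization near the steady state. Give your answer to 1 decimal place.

Near the steady state the convergence rate is λ = (1 − α)(n + δ).
λ = (1 − 0.4) × 0.132 = 0.6 × 0.132 = 0.0792
Half-life = ln 2 / λ = 0.6931 / 0.0792 ≈ 8.75 years

t_½ ≈ 8.8 years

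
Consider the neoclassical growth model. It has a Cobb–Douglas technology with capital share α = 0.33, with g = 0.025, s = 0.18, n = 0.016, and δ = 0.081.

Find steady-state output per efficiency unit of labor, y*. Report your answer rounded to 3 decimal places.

y* ≈ 1.211

At the steady state, Δk = 0, so s·k^α = (n + g + δ)·k.
Rearranging, k^(1−α) = s / (n + g + δ).
k^0.67 = 0.18 / (0.016 + 0.025 + 0.081) = 0.18 / 0.122 = 1.4754
k* = 1.4754^(1/0.67) ≈ 1.7869
y* = (k*)^α = 1.7869^0.33 ≈ 1.2111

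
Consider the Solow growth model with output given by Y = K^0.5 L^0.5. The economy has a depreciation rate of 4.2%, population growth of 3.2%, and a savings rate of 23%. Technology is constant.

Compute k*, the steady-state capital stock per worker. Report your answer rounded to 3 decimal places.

In steady state, investment equals break-even investment: s·k^α = (n + δ)·k.
Dividing both sides by k: k^(1−α) = s / (n + δ).
k^0.5 = 0.23 / (0.032 + 0.042) = 0.23 / 0.074 = 3.1081
k* = 3.1081^(1/0.5) ≈ 9.6603

k* = 9.660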